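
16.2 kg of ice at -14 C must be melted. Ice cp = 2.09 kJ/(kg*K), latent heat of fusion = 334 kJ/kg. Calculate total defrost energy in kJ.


Sensible heat = cp * dT = 2.09 * 14 = 29.26 kJ/kg
Total per kg = 29.26 + 334 = 363.26 kJ/kg
Q = m * total = 16.2 * 363.26
Q = 5884.8 kJ

5884.8


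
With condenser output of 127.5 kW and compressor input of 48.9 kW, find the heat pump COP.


COP_hp = Q_cond / W
COP_hp = 127.5 / 48.9
COP_hp = 2.607

2.607


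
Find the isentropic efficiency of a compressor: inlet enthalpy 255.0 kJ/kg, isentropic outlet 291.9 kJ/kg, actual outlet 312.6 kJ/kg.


dh_ideal = 291.9 - 255.0 = 36.9 kJ/kg
dh_actual = 312.6 - 255.0 = 57.6 kJ/kg
eta_s = dh_ideal / dh_actual = 36.9 / 57.6
eta_s = 0.6406

0.6406


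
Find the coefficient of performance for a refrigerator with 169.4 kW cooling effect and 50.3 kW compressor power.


COP = Q_evap / W
COP = 169.4 / 50.3
COP = 3.368

3.368


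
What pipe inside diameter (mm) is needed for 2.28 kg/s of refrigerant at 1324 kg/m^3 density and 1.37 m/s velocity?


A = m_dot / (rho * v) = 2.28 / (1324 * 1.37) = 0.001256974 m^2
d = sqrt(4*A/pi) * 1000
d = 40.0 mm

40.0


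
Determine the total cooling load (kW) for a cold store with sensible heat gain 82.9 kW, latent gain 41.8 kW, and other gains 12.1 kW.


Q_total = Q_s + Q_l + Q_misc
Q_total = 82.9 + 41.8 + 12.1
Q_total = 136.8 kW

136.8


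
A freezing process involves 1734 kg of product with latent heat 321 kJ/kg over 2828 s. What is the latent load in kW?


Q_lat = m * h_fg / t
Q_lat = 1734 * 321 / 2828
Q_lat = 196.82 kW

196.82


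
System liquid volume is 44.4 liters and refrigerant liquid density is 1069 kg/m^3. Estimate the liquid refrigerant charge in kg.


Charge = V * rho / 1000
Charge = 44.4 * 1069 / 1000
Charge = 47.46 kg

47.46


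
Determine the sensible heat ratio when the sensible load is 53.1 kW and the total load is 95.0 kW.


SHR = Q_sensible / Q_total
SHR = 53.1 / 95.0
SHR = 0.559

0.559


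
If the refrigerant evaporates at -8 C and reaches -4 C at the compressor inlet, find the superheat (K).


Superheat = T_suction - T_evap
Superheat = -4 - (-8)
Superheat = 4 K

4


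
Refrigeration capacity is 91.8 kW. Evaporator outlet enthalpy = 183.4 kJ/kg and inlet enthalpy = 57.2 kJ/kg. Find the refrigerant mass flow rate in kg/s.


dh = 183.4 - 57.2 = 126.2 kJ/kg
m_dot = Q / dh = 91.8 / 126.2 = 0.7274 kg/s

0.7274


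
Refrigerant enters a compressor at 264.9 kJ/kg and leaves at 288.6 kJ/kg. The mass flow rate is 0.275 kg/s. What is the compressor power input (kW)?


dh = 288.6 - 264.9 = 23.7 kJ/kg
W = m_dot * dh = 0.275 * 23.7 = 6.52 kW

6.52


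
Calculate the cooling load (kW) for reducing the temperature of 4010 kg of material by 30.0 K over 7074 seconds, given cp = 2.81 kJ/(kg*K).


Q = m * cp * dT / t
Q = 4010 * 2.81 * 30.0 / 7074
Q = 47.787 kW

47.787


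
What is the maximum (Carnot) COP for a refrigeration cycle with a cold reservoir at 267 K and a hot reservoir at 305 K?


dT = 305 - 267 = 38 K
COP_carnot = T_cold / dT = 267 / 38
COP_carnot = 7.026

7.026


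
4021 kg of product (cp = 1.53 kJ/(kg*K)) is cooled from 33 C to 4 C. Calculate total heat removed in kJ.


dT = 33 - (4) = 29 K
Q = m * cp * dT = 4021 * 1.53 * 29
Q = 178412 kJ

178412


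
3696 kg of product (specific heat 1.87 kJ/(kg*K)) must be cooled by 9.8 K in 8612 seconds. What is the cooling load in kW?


Q = m * cp * dT / t
Q = 3696 * 1.87 * 9.8 / 8612
Q = 7.865 kW

7.865


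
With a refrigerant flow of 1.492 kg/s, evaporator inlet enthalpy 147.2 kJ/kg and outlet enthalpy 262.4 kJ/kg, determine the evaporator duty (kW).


dh = 262.4 - 147.2 = 115.2 kJ/kg
Q_evap = m_dot * dh = 1.492 * 115.2
Q_evap = 171.88 kW

171.88


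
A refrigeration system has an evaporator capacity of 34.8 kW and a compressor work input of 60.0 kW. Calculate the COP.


COP = Q_evap / W
COP = 34.8 / 60.0
COP = 0.58

0.58


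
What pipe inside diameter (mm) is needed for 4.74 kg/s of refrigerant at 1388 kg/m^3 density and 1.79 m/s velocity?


A = m_dot / (rho * v) = 4.74 / (1388 * 1.79) = 0.001907813179 m^2
d = sqrt(4*A/pi) * 1000
d = 49.3 mm

49.3


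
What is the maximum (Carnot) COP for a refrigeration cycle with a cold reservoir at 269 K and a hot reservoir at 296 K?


dT = 296 - 269 = 27 K
COP_carnot = T_cold / dT = 269 / 27
COP_carnot = 9.963

9.963


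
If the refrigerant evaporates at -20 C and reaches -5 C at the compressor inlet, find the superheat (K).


Superheat = T_suction - T_evap
Superheat = -5 - (-20)
Superheat = 15 K

15


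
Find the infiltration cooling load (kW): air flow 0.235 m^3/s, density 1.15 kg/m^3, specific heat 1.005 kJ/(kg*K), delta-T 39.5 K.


Q = V_dot * rho * cp * dT
Q = 0.235 * 1.15 * 1.005 * 39.5
Q = 10.728 kW

10.728


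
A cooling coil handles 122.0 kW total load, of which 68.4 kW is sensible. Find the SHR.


SHR = Q_sensible / Q_total
SHR = 68.4 / 122.0
SHR = 0.561

0.561


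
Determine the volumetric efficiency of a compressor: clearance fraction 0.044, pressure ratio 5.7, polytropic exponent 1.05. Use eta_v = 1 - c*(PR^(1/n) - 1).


PR^(1/n) = 5.7^(1/1.05) = 5.24663455
eta_v = 1 - 0.044 * (5.24663455 - 1)
eta_v = 0.8131

0.8131


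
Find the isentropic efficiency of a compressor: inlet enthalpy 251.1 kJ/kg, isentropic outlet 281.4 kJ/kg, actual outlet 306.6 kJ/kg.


dh_ideal = 281.4 - 251.1 = 30.3 kJ/kg
dh_actual = 306.6 - 251.1 = 55.5 kJ/kg
eta_s = dh_ideal / dh_actual = 30.3 / 55.5
eta_s = 0.5459

0.5459


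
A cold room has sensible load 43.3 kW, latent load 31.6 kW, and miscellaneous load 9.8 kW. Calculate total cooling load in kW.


Q_total = Q_s + Q_l + Q_misc
Q_total = 43.3 + 31.6 + 9.8
Q_total = 84.7 kW

84.7


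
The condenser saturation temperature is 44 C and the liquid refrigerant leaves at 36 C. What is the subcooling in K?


Subcooling = T_cond - T_liquid
Subcooling = 44 - 36
Subcooling = 8 K

8


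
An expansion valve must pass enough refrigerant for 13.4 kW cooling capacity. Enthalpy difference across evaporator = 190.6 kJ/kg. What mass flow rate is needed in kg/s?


m_dot = Q / dh
m_dot = 13.4 / 190.6
m_dot = 0.0703 kg/s

0.0703


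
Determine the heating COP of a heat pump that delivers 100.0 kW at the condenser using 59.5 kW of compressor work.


COP_hp = Q_cond / W
COP_hp = 100.0 / 59.5
COP_hp = 1.681

1.681


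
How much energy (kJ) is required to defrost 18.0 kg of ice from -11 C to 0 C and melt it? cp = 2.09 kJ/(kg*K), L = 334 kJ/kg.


Sensible heat = cp * dT = 2.09 * 11 = 22.99 kJ/kg
Total per kg = 22.99 + 334 = 356.99 kJ/kg
Q = m * total = 18.0 * 356.99
Q = 6425.8 kJ

6425.8


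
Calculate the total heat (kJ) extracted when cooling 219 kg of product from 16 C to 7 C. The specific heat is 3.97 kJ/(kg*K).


dT = 16 - (7) = 9 K
Q = m * cp * dT = 219 * 3.97 * 9
Q = 7825 kJ

7825


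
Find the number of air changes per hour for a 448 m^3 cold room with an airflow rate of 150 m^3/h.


ACH = flow / volume
ACH = 150 / 448
ACH = 0.335

0.335


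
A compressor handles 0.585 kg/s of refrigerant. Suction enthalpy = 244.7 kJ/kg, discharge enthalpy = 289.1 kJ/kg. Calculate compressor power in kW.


dh = 289.1 - 244.7 = 44.4 kJ/kg
W = m_dot * dh = 0.585 * 44.4 = 25.97 kW

25.97


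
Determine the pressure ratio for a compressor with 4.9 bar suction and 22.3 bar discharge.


PR = P_high / P_low
PR = 22.3 / 4.9
PR = 4.551

4.551


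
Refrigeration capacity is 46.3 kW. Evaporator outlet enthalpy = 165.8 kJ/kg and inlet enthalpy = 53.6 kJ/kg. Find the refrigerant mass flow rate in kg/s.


dh = 165.8 - 53.6 = 112.2 kJ/kg
m_dot = Q / dh = 46.3 / 112.2 = 0.4127 kg/s

0.4127


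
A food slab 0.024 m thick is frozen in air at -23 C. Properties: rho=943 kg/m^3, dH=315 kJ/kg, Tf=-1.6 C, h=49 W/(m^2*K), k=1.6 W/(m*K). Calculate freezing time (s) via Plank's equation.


dT = -1.6 - (-23) = 21.4 K
term1 = a/(2h) = 0.024/(2*49) = 0.0002448979592
term2 = a^2/(8k) = 0.024^2/(8*1.6) = 0.000045
t = rho*dH*1000/dT * (term1 + term2)
t = 943*315*1000/21.4 * (0.0002448979592 + 0.000045)
t = 4024 s

4024


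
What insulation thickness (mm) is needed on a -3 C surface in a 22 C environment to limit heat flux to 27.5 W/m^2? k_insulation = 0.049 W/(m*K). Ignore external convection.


dT = 22 - (-3) = 25 K
thickness = k * dT / q_max * 1000
thickness = 0.049 * 25 / 27.5 * 1000
thickness = 44.5 mm

44.5


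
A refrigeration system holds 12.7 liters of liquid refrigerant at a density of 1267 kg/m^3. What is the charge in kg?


Charge = V * rho / 1000
Charge = 12.7 * 1267 / 1000
Charge = 16.09 kg

16.09


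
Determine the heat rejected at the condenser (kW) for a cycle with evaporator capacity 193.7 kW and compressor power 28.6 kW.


Q_cond = Q_evap + W
Q_cond = 193.7 + 28.6
Q_cond = 222.3 kW

222.3


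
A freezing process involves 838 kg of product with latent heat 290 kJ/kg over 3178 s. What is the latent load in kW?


Q_lat = m * h_fg / t
Q_lat = 838 * 290 / 3178
Q_lat = 76.47 kW

76.47


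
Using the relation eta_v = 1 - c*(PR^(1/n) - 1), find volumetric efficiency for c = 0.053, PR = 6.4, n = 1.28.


PR^(1/n) = 6.4^(1/1.28) = 4.2641071
eta_v = 1 - 0.053 * (4.2641071 - 1)
eta_v = 0.827

0.827


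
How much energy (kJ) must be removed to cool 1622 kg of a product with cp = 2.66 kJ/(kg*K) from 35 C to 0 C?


dT = 35 - (0) = 35 K
Q = m * cp * dT = 1622 * 2.66 * 35
Q = 151008 kJ

151008


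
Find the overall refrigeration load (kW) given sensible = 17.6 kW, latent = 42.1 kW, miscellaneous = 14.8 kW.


Q_total = Q_s + Q_l + Q_misc
Q_total = 17.6 + 42.1 + 14.8
Q_total = 74.5 kW

74.5


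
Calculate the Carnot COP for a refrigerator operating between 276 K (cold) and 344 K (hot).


dT = 344 - 276 = 68 K
COP_carnot = T_cold / dT = 276 / 68
COP_carnot = 4.059

4.059


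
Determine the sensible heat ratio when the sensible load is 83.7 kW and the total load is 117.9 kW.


SHR = Q_sensible / Q_total
SHR = 83.7 / 117.9
SHR = 0.71

0.71


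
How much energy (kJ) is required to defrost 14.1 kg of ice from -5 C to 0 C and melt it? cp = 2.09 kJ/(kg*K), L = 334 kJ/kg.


Sensible heat = cp * dT = 2.09 * 5 = 10.45 kJ/kg
Total per kg = 10.45 + 334 = 344.45 kJ/kg
Q = m * total = 14.1 * 344.45
Q = 4856.7 kJ

4856.7


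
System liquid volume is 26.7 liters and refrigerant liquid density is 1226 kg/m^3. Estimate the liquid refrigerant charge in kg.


Charge = V * rho / 1000
Charge = 26.7 * 1226 / 1000
Charge = 32.73 kg

32.73


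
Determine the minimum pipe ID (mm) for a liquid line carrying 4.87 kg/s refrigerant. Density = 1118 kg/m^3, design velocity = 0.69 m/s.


A = m_dot / (rho * v) = 4.87 / (1118 * 0.69) = 0.006313033108 m^2
d = sqrt(4*A/pi) * 1000
d = 89.7 mm

89.7


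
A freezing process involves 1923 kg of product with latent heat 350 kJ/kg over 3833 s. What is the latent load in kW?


Q_lat = m * h_fg / t
Q_lat = 1923 * 350 / 3833
Q_lat = 175.59 kW

175.59


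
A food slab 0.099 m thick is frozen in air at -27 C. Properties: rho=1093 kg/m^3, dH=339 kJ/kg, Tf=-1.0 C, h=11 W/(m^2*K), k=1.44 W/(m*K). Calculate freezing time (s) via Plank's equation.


dT = -1.0 - (-27) = 26.0 K
term1 = a/(2h) = 0.099/(2*11) = 0.0045
term2 = a^2/(8k) = 0.099^2/(8*1.44) = 0.00085078125
t = rho*dH*1000/dT * (term1 + term2)
t = 1093*339*1000/26.0 * (0.0045 + 0.00085078125)
t = 76254 s

76254


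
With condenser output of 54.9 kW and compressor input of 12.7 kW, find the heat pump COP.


COP_hp = Q_cond / W
COP_hp = 54.9 / 12.7
COP_hp = 4.323

4.323


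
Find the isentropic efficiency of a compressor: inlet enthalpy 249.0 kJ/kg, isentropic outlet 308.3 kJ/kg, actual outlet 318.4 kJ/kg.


dh_ideal = 308.3 - 249.0 = 59.3 kJ/kg
dh_actual = 318.4 - 249.0 = 69.4 kJ/kg
eta_s = dh_ideal / dh_actual = 59.3 / 69.4
eta_s = 0.8545

0.8545


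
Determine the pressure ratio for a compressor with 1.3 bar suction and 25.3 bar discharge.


PR = P_high / P_low
PR = 25.3 / 1.3
PR = 19.462

19.462


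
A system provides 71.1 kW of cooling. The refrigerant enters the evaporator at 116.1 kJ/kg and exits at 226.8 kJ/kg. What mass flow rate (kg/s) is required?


dh = 226.8 - 116.1 = 110.7 kJ/kg
m_dot = Q / dh = 71.1 / 110.7 = 0.6423 kg/s

0.6423


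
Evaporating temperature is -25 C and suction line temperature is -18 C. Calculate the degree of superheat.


Superheat = T_suction - T_evap
Superheat = -18 - (-25)
Superheat = 7 K

7


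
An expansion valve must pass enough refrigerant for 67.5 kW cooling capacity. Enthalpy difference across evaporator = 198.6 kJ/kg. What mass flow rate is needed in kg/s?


m_dot = Q / dh
m_dot = 67.5 / 198.6
m_dot = 0.3399 kg/s

0.3399


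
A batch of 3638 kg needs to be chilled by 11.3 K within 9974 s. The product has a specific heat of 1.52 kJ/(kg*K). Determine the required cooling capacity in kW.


Q = m * cp * dT / t
Q = 3638 * 1.52 * 11.3 / 9974
Q = 6.265 kW

6.265


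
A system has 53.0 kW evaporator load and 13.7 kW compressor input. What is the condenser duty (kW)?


Q_cond = Q_evap + W
Q_cond = 53.0 + 13.7
Q_cond = 66.7 kW

66.7


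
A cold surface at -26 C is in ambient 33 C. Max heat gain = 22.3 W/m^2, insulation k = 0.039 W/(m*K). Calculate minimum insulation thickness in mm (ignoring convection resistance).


dT = 33 - (-26) = 59 K
thickness = k * dT / q_max * 1000
thickness = 0.039 * 59 / 22.3 * 1000
thickness = 103.2 mm

103.2


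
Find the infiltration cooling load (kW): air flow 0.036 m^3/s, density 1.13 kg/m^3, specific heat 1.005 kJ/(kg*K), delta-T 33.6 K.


Q = V_dot * rho * cp * dT
Q = 0.036 * 1.13 * 1.005 * 33.6
Q = 1.374 kW

1.374


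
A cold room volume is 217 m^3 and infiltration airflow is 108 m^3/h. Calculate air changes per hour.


ACH = flow / volume
ACH = 108 / 217
ACH = 0.498

0.498


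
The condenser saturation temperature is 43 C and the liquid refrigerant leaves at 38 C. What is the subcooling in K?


Subcooling = T_cond - T_liquid
Subcooling = 43 - 38
Subcooling = 5 K

5


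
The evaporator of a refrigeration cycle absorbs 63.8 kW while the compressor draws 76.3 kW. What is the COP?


COP = Q_evap / W
COP = 63.8 / 76.3
COP = 0.836

0.836


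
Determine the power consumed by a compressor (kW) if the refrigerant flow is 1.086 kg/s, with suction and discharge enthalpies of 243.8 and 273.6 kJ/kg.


dh = 273.6 - 243.8 = 29.8 kJ/kg
W = m_dot * dh = 1.086 * 29.8 = 32.36 kW

32.36


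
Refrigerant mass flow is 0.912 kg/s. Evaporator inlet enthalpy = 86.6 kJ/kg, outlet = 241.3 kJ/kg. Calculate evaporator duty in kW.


dh = 241.3 - 86.6 = 154.7 kJ/kg
Q_evap = m_dot * dh = 0.912 * 154.7
Q_evap = 141.09 kW

141.09


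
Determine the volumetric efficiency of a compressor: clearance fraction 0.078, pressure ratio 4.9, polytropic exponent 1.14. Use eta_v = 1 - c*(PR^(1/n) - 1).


PR^(1/n) = 4.9^(1/1.14) = 4.03120754
eta_v = 1 - 0.078 * (4.03120754 - 1)
eta_v = 0.7636

0.7636


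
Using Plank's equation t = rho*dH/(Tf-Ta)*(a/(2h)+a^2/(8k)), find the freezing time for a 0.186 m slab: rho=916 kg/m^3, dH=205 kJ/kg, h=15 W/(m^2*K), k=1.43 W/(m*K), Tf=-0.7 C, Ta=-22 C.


dT = -0.7 - (-22) = 21.3 K
term1 = a/(2h) = 0.186/(2*15) = 0.0062
term2 = a^2/(8k) = 0.186^2/(8*1.43) = 0.003024125874
t = rho*dH*1000/dT * (term1 + term2)
t = 916*205*1000/21.3 * (0.0062 + 0.003024125874)
t = 81320 s

81320


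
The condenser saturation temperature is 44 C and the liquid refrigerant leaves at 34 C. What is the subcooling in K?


Subcooling = T_cond - T_liquid
Subcooling = 44 - 34
Subcooling = 10 K

10


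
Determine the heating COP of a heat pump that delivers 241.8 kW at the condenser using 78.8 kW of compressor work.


COP_hp = Q_cond / W
COP_hp = 241.8 / 78.8
COP_hp = 3.069

3.069


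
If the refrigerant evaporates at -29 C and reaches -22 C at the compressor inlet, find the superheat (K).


Superheat = T_suction - T_evap
Superheat = -22 - (-29)
Superheat = 7 K

7


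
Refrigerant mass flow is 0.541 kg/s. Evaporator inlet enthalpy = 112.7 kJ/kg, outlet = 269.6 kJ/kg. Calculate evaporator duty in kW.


dh = 269.6 - 112.7 = 156.9 kJ/kg
Q_evap = m_dot * dh = 0.541 * 156.9
Q_evap = 84.88 kW

84.88


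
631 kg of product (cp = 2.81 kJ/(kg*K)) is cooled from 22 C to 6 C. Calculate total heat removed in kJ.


dT = 22 - (6) = 16 K
Q = m * cp * dT = 631 * 2.81 * 16
Q = 28370 kJ

28370


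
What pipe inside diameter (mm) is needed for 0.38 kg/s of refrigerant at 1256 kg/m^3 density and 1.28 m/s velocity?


A = m_dot / (rho * v) = 0.38 / (1256 * 1.28) = 0.0002363654459 m^2
d = sqrt(4*A/pi) * 1000
d = 17.3 mm

17.3


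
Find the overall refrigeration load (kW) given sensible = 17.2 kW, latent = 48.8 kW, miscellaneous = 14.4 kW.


Q_total = Q_s + Q_l + Q_misc
Q_total = 17.2 + 48.8 + 14.4
Q_total = 80.4 kW

80.4


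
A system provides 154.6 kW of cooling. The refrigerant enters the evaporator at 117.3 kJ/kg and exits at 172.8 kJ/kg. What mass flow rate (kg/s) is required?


dh = 172.8 - 117.3 = 55.5 kJ/kg
m_dot = Q / dh = 154.6 / 55.5 = 2.7856 kg/s

2.7856


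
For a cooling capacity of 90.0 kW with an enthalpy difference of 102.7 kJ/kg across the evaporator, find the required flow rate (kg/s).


m_dot = Q / dh
m_dot = 90.0 / 102.7
m_dot = 0.8763 kg/s

0.8763


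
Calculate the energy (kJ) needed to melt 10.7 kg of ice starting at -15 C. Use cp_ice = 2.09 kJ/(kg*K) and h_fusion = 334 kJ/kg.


Sensible heat = cp * dT = 2.09 * 15 = 31.35 kJ/kg
Total per kg = 31.35 + 334 = 365.35 kJ/kg
Q = m * total = 10.7 * 365.35
Q = 3909.2 kJ

3909.2


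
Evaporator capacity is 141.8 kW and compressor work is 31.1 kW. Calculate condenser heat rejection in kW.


Q_cond = Q_evap + W
Q_cond = 141.8 + 31.1
Q_cond = 172.9 kW

172.9


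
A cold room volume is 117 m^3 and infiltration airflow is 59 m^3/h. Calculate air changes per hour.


ACH = flow / volume
ACH = 59 / 117
ACH = 0.504

0.504


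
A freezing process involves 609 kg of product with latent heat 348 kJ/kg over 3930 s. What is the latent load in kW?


Q_lat = m * h_fg / t
Q_lat = 609 * 348 / 3930
Q_lat = 53.93 kW

53.93


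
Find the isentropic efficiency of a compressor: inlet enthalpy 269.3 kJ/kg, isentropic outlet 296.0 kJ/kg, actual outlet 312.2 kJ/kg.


dh_ideal = 296.0 - 269.3 = 26.7 kJ/kg
dh_actual = 312.2 - 269.3 = 42.9 kJ/kg
eta_s = dh_ideal / dh_actual = 26.7 / 42.9
eta_s = 0.6224

0.6224


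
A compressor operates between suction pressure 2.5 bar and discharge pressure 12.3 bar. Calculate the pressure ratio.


PR = P_high / P_low
PR = 12.3 / 2.5
PR = 4.92

4.92


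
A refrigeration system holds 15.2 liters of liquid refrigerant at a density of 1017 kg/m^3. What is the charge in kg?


Charge = V * rho / 1000
Charge = 15.2 * 1017 / 1000
Charge = 15.46 kg

15.46


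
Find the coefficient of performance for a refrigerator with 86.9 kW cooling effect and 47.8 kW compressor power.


COP = Q_evap / W
COP = 86.9 / 47.8
COP = 1.818

1.818


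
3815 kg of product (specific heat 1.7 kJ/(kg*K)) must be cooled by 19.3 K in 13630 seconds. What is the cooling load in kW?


Q = m * cp * dT / t
Q = 3815 * 1.7 * 19.3 / 13630
Q = 9.183 kW

9.183


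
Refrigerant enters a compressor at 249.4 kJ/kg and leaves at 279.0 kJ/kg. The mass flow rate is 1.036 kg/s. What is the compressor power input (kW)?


dh = 279.0 - 249.4 = 29.6 kJ/kg
W = m_dot * dh = 1.036 * 29.6 = 30.67 kW

30.67


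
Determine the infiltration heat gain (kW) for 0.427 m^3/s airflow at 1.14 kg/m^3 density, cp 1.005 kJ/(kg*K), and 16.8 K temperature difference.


Q = V_dot * rho * cp * dT
Q = 0.427 * 1.14 * 1.005 * 16.8
Q = 8.219 kW

8.219


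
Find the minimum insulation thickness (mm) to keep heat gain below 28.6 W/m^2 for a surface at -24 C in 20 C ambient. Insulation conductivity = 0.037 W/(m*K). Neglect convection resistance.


dT = 20 - (-24) = 44 K
thickness = k * dT / q_max * 1000
thickness = 0.037 * 44 / 28.6 * 1000
thickness = 56.9 mm

56.9


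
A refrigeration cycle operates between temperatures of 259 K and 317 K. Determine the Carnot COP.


dT = 317 - 259 = 58 K
COP_carnot = T_cold / dT = 259 / 58
COP_carnot = 4.466

4.466


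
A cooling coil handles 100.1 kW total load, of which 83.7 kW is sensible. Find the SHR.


SHR = Q_sensible / Q_total
SHR = 83.7 / 100.1
SHR = 0.836

0.836


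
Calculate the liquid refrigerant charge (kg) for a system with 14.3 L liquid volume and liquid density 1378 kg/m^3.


Charge = V * rho / 1000
Charge = 14.3 * 1378 / 1000
Charge = 19.71 kg

19.71


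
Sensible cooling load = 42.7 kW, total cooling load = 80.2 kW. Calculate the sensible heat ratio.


SHR = Q_sensible / Q_total
SHR = 42.7 / 80.2
SHR = 0.532

0.532


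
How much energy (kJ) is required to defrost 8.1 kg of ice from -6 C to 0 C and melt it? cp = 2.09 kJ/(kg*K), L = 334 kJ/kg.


Sensible heat = cp * dT = 2.09 * 6 = 12.54 kJ/kg
Total per kg = 12.54 + 334 = 346.54 kJ/kg
Q = m * total = 8.1 * 346.54
Q = 2807.0 kJ

2807.0


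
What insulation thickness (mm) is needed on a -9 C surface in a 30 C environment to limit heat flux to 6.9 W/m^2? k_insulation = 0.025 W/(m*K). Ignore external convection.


dT = 30 - (-9) = 39 K
thickness = k * dT / q_max * 1000
thickness = 0.025 * 39 / 6.9 * 1000
thickness = 141.3 mm

141.3


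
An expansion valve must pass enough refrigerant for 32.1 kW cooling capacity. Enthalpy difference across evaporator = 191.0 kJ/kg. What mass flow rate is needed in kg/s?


m_dot = Q / dh
m_dot = 32.1 / 191.0
m_dot = 0.1681 kg/s

0.1681


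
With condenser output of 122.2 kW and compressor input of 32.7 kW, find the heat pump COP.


COP_hp = Q_cond / W
COP_hp = 122.2 / 32.7
COP_hp = 3.737

3.737


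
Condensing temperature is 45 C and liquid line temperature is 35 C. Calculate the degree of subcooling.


Subcooling = T_cond - T_liquid
Subcooling = 45 - 35
Subcooling = 10 K

10


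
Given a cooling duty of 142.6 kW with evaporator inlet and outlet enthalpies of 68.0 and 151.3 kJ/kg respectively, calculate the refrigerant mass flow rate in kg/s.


dh = 151.3 - 68.0 = 83.3 kJ/kg
m_dot = Q / dh = 142.6 / 83.3 = 1.7119 kg/s

1.7119


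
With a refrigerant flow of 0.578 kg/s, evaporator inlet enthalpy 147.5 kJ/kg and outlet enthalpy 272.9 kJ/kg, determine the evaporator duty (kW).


dh = 272.9 - 147.5 = 125.4 kJ/kg
Q_evap = m_dot * dh = 0.578 * 125.4
Q_evap = 72.48 kW

72.48


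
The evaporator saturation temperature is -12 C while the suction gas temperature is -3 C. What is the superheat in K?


Superheat = T_suction - T_evap
Superheat = -3 - (-12)
Superheat = 9 K

9


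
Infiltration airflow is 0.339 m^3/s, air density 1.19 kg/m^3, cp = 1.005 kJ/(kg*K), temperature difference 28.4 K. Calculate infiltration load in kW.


Q = V_dot * rho * cp * dT
Q = 0.339 * 1.19 * 1.005 * 28.4
Q = 11.514 kW

11.514


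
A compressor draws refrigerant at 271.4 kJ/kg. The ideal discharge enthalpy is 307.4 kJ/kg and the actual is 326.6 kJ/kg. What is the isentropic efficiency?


dh_ideal = 307.4 - 271.4 = 36.0 kJ/kg
dh_actual = 326.6 - 271.4 = 55.2 kJ/kg
eta_s = dh_ideal / dh_actual = 36.0 / 55.2
eta_s = 0.6522

0.6522


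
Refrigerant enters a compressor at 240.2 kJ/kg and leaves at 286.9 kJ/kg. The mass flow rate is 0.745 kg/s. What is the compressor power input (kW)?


dh = 286.9 - 240.2 = 46.7 kJ/kg
W = m_dot * dh = 0.745 * 46.7 = 34.79 kW

34.79


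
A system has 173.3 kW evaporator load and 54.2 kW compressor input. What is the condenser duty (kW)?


Q_cond = Q_evap + W
Q_cond = 173.3 + 54.2
Q_cond = 227.5 kW

227.5


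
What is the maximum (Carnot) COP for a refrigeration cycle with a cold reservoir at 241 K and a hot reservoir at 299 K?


dT = 299 - 241 = 58 K
COP_carnot = T_cold / dT = 241 / 58
COP_carnot = 4.155

4.155


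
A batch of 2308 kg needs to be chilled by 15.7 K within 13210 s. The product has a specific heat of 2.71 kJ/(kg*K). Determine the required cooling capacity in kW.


Q = m * cp * dT / t
Q = 2308 * 2.71 * 15.7 / 13210
Q = 7.434 kW

7.434


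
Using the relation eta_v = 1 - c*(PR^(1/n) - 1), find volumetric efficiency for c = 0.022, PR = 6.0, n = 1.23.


PR^(1/n) = 6.0^(1/1.23) = 4.29183773
eta_v = 1 - 0.022 * (4.29183773 - 1)
eta_v = 0.9276

0.9276


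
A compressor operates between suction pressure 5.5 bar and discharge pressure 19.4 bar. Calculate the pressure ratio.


PR = P_high / P_low
PR = 19.4 / 5.5
PR = 3.527

3.527


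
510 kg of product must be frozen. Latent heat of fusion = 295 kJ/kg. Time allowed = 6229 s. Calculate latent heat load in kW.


Q_lat = m * h_fg / t
Q_lat = 510 * 295 / 6229
Q_lat = 24.15 kW

24.15


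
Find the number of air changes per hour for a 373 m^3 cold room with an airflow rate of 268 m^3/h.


ACH = flow / volume
ACH = 268 / 373
ACH = 0.718

0.718


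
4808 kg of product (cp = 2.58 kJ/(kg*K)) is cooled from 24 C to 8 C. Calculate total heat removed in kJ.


dT = 24 - (8) = 16 K
Q = m * cp * dT = 4808 * 2.58 * 16
Q = 198474 kJ

198474


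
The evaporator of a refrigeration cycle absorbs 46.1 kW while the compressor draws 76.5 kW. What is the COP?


COP = Q_evap / W
COP = 46.1 / 76.5
COP = 0.603

0.603


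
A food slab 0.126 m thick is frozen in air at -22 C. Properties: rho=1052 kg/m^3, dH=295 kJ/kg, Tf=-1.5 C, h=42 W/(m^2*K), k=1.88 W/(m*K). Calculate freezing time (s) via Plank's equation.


dT = -1.5 - (-22) = 20.5 K
term1 = a/(2h) = 0.126/(2*42) = 0.0015
term2 = a^2/(8k) = 0.126^2/(8*1.88) = 0.001055585106
t = rho*dH*1000/dT * (term1 + term2)
t = 1052*295*1000/20.5 * (0.0015 + 0.001055585106)
t = 38688 s

38688


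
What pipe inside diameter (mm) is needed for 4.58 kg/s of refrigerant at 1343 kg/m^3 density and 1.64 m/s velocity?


A = m_dot / (rho * v) = 4.58 / (1343 * 1.64) = 0.002079436282 m^2
d = sqrt(4*A/pi) * 1000
d = 51.5 mm

51.5


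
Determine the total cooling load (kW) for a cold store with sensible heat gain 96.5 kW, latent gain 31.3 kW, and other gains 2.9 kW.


Q_total = Q_s + Q_l + Q_misc
Q_total = 96.5 + 31.3 + 2.9
Q_total = 130.7 kW

130.7


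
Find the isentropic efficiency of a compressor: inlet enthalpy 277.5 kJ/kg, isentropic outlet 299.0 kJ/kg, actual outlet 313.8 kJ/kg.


dh_ideal = 299.0 - 277.5 = 21.5 kJ/kg
dh_actual = 313.8 - 277.5 = 36.3 kJ/kg
eta_s = dh_ideal / dh_actual = 21.5 / 36.3
eta_s = 0.5923

0.5923


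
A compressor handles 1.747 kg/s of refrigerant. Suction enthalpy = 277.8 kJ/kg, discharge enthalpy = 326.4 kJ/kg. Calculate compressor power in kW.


dh = 326.4 - 277.8 = 48.6 kJ/kg
W = m_dot * dh = 1.747 * 48.6 = 84.9 kW

84.9


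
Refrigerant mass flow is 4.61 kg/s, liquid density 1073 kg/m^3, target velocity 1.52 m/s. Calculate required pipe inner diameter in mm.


A = m_dot / (rho * v) = 4.61 / (1073 * 1.52) = 0.002826556139 m^2
d = sqrt(4*A/pi) * 1000
d = 60.0 mm

60.0


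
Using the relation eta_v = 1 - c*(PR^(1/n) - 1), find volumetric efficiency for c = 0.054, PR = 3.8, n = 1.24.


PR^(1/n) = 3.8^(1/1.24) = 2.93472503
eta_v = 1 - 0.054 * (2.93472503 - 1)
eta_v = 0.8955

0.8955


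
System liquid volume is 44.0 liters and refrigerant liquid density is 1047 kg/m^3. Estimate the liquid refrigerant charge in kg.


Charge = V * rho / 1000
Charge = 44.0 * 1047 / 1000
Charge = 46.07 kg

46.07


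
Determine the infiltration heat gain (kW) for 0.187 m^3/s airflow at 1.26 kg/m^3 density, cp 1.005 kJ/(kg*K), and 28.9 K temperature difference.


Q = V_dot * rho * cp * dT
Q = 0.187 * 1.26 * 1.005 * 28.9
Q = 6.843 kW

6.843


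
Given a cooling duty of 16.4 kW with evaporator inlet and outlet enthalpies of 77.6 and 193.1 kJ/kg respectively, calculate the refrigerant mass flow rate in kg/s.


dh = 193.1 - 77.6 = 115.5 kJ/kg
m_dot = Q / dh = 16.4 / 115.5 = 0.142 kg/s

0.142


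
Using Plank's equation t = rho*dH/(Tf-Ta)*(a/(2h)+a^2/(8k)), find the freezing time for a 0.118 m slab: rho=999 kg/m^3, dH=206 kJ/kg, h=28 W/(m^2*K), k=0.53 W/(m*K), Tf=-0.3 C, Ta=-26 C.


dT = -0.3 - (-26) = 25.7 K
term1 = a/(2h) = 0.118/(2*28) = 0.002107142857
term2 = a^2/(8k) = 0.118^2/(8*0.53) = 0.003283962264
t = rho*dH*1000/dT * (term1 + term2)
t = 999*206*1000/25.7 * (0.002107142857 + 0.003283962264)
t = 43170 s

43170


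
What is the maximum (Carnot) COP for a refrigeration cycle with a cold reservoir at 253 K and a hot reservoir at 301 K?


dT = 301 - 253 = 48 K
COP_carnot = T_cold / dT = 253 / 48
COP_carnot = 5.271

5.271


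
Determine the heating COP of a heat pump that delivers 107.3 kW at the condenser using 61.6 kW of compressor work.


COP_hp = Q_cond / W
COP_hp = 107.3 / 61.6
COP_hp = 1.742

1.742


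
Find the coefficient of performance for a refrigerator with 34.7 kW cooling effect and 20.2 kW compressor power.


COP = Q_evap / W
COP = 34.7 / 20.2
COP = 1.718

1.718


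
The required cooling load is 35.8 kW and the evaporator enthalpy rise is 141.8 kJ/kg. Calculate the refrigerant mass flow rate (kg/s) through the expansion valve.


m_dot = Q / dh
m_dot = 35.8 / 141.8
m_dot = 0.2525 kg/s

0.2525


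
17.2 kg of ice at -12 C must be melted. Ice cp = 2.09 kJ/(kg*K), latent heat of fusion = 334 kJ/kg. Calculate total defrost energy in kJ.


Sensible heat = cp * dT = 2.09 * 12 = 25.08 kJ/kg
Total per kg = 25.08 + 334 = 359.08 kJ/kg
Q = m * total = 17.2 * 359.08
Q = 6176.2 kJ

6176.2


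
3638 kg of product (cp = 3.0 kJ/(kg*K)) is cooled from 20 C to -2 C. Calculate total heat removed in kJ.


dT = 20 - (-2) = 22 K
Q = m * cp * dT = 3638 * 3.0 * 22
Q = 240108 kJ

240108


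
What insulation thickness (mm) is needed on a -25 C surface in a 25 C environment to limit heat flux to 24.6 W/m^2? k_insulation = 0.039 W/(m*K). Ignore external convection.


dT = 25 - (-25) = 50 K
thickness = k * dT / q_max * 1000
thickness = 0.039 * 50 / 24.6 * 1000
thickness = 79.3 mm

79.3


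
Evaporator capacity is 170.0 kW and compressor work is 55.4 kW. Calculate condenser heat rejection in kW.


Q_cond = Q_evap + W
Q_cond = 170.0 + 55.4
Q_cond = 225.4 kW

225.4


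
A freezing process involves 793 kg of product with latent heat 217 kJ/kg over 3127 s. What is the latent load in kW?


Q_lat = m * h_fg / t
Q_lat = 793 * 217 / 3127
Q_lat = 55.03 kW

55.03


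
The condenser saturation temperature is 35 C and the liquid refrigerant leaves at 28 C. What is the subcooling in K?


Subcooling = T_cond - T_liquid
Subcooling = 35 - 28
Subcooling = 7 K

7


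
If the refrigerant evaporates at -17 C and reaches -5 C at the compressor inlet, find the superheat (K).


Superheat = T_suction - T_evap
Superheat = -5 - (-17)
Superheat = 12 K

12


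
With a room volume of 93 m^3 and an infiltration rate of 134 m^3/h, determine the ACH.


ACH = flow / volume
ACH = 134 / 93
ACH = 1.441

1.441


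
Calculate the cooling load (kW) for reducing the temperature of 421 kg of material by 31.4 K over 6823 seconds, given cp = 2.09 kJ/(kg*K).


Q = m * cp * dT / t
Q = 421 * 2.09 * 31.4 / 6823
Q = 4.049 kW

4.049


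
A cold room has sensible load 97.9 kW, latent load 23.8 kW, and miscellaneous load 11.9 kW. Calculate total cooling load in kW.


Q_total = Q_s + Q_l + Q_misc
Q_total = 97.9 + 23.8 + 11.9
Q_total = 133.6 kW

133.6


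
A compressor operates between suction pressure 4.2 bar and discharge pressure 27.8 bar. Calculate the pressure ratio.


PR = P_high / P_low
PR = 27.8 / 4.2
PR = 6.619

6.619


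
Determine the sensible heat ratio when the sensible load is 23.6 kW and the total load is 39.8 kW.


SHR = Q_sensible / Q_total
SHR = 23.6 / 39.8
SHR = 0.593

0.593


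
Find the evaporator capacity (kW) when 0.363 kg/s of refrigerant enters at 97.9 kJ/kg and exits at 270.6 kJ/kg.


dh = 270.6 - 97.9 = 172.7 kJ/kg
Q_evap = m_dot * dh = 0.363 * 172.7
Q_evap = 62.69 kW

62.69


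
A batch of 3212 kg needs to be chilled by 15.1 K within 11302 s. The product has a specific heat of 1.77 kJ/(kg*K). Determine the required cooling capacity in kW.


Q = m * cp * dT / t
Q = 3212 * 1.77 * 15.1 / 11302
Q = 7.596 kW

7.596


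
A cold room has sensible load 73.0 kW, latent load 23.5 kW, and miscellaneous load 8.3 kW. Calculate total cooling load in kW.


Q_total = Q_s + Q_l + Q_misc
Q_total = 73.0 + 23.5 + 8.3
Q_total = 104.8 kW

104.8


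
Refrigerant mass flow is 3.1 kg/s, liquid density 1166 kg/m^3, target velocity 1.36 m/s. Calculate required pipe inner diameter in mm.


A = m_dot / (rho * v) = 3.1 / (1166 * 1.36) = 0.001954898598 m^2
d = sqrt(4*A/pi) * 1000
d = 49.9 mm

49.9


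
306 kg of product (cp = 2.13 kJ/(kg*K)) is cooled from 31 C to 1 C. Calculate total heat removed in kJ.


dT = 31 - (1) = 30 K
Q = m * cp * dT = 306 * 2.13 * 30
Q = 19553 kJ

19553


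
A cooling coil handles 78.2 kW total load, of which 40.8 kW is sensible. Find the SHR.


SHR = Q_sensible / Q_total
SHR = 40.8 / 78.2
SHR = 0.522

0.522


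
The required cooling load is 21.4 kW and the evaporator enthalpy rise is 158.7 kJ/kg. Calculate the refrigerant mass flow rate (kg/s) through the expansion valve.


m_dot = Q / dh
m_dot = 21.4 / 158.7
m_dot = 0.1348 kg/s

0.1348


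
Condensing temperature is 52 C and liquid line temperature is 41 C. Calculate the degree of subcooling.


Subcooling = T_cond - T_liquid
Subcooling = 52 - 41
Subcooling = 11 K

11


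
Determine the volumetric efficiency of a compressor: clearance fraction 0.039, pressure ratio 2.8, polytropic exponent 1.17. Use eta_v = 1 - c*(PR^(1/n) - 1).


PR^(1/n) = 2.8^(1/1.17) = 2.41093972
eta_v = 1 - 0.039 * (2.41093972 - 1)
eta_v = 0.945

0.945


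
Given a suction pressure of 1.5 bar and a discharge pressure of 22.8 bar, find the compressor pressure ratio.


PR = P_high / P_low
PR = 22.8 / 1.5
PR = 15.2

15.2


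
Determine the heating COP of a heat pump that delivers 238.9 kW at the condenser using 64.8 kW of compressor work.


COP_hp = Q_cond / W
COP_hp = 238.9 / 64.8
COP_hp = 3.687

3.687


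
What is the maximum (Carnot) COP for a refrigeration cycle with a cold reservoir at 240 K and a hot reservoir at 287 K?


dT = 287 - 240 = 47 K
COP_carnot = T_cold / dT = 240 / 47
COP_carnot = 5.106

5.106


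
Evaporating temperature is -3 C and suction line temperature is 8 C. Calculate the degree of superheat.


Superheat = T_suction - T_evap
Superheat = 8 - (-3)
Superheat = 11 K

11


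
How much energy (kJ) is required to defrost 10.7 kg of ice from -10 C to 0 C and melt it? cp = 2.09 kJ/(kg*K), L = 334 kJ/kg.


Sensible heat = cp * dT = 2.09 * 10 = 20.9 kJ/kg
Total per kg = 20.9 + 334 = 354.9 kJ/kg
Q = m * total = 10.7 * 354.9
Q = 3797.4 kJ

3797.4


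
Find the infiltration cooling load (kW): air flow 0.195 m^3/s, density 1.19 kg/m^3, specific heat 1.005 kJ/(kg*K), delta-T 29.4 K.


Q = V_dot * rho * cp * dT
Q = 0.195 * 1.19 * 1.005 * 29.4
Q = 6.856 kW

6.856


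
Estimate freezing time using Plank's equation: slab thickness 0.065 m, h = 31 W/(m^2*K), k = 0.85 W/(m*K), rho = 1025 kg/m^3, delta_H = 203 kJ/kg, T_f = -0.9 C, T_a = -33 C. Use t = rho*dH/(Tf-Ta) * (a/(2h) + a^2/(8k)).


dT = -0.9 - (-33) = 32.1 K
term1 = a/(2h) = 0.065/(2*31) = 0.001048387097
term2 = a^2/(8k) = 0.065^2/(8*0.85) = 0.0006213235294
t = rho*dH*1000/dT * (term1 + term2)
t = 1025*203*1000/32.1 * (0.001048387097 + 0.0006213235294)
t = 10823 s

10823


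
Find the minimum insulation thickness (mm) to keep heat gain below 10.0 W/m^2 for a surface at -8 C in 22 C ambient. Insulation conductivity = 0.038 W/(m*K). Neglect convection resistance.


dT = 22 - (-8) = 30 K
thickness = k * dT / q_max * 1000
thickness = 0.038 * 30 / 10.0 * 1000
thickness = 114.0 mm

114.0


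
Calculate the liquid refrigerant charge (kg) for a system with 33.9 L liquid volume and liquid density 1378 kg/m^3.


Charge = V * rho / 1000
Charge = 33.9 * 1378 / 1000
Charge = 46.71 kg

46.71


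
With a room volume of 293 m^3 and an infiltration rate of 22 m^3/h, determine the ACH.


ACH = flow / volume
ACH = 22 / 293
ACH = 0.075

0.075


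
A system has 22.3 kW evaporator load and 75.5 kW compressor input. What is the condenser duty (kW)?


Q_cond = Q_evap + W
Q_cond = 22.3 + 75.5
Q_cond = 97.8 kW

97.8


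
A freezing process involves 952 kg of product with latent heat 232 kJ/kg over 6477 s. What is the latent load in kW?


Q_lat = m * h_fg / t
Q_lat = 952 * 232 / 6477
Q_lat = 34.1 kW

34.1


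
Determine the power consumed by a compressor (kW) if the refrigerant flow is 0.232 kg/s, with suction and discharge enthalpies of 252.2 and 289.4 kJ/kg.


dh = 289.4 - 252.2 = 37.2 kJ/kg
W = m_dot * dh = 0.232 * 37.2 = 8.63 kW

8.63


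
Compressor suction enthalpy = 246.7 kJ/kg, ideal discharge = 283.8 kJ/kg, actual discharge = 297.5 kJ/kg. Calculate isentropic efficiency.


dh_ideal = 283.8 - 246.7 = 37.1 kJ/kg
dh_actual = 297.5 - 246.7 = 50.8 kJ/kg
eta_s = dh_ideal / dh_actual = 37.1 / 50.8
eta_s = 0.7303

0.7303


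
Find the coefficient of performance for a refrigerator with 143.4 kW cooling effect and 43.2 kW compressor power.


COP = Q_evap / W
COP = 143.4 / 43.2
COP = 3.319

3.319


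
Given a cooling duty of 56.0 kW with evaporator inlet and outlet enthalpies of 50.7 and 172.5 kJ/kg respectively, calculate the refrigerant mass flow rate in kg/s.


dh = 172.5 - 50.7 = 121.8 kJ/kg
m_dot = Q / dh = 56.0 / 121.8 = 0.4598 kg/s

0.4598


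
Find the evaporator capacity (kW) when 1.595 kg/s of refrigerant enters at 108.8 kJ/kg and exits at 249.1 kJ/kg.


dh = 249.1 - 108.8 = 140.3 kJ/kg
Q_evap = m_dot * dh = 1.595 * 140.3
Q_evap = 223.78 kW

223.78


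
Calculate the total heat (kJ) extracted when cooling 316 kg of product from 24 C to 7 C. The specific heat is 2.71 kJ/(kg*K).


dT = 24 - (7) = 17 K
Q = m * cp * dT = 316 * 2.71 * 17
Q = 14558 kJ

14558


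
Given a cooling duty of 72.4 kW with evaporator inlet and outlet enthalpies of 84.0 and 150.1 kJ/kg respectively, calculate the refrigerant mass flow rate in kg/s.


dh = 150.1 - 84.0 = 66.1 kJ/kg
m_dot = Q / dh = 72.4 / 66.1 = 1.0953 kg/s

1.0953


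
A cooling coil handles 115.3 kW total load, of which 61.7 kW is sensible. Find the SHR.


SHR = Q_sensible / Q_total
SHR = 61.7 / 115.3
SHR = 0.535

0.535


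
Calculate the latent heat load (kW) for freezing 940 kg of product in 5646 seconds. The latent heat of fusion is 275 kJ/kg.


Q_lat = m * h_fg / t
Q_lat = 940 * 275 / 5646
Q_lat = 45.78 kW

45.78


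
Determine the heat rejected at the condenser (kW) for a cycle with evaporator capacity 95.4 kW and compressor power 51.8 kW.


Q_cond = Q_evap + W
Q_cond = 95.4 + 51.8
Q_cond = 147.2 kW

147.2


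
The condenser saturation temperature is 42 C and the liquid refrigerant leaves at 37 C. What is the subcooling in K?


Subcooling = T_cond - T_liquid
Subcooling = 42 - 37
Subcooling = 5 K

5


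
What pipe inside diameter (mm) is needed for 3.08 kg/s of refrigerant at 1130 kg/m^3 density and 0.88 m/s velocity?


A = m_dot / (rho * v) = 3.08 / (1130 * 0.88) = 0.003097345133 m^2
d = sqrt(4*A/pi) * 1000
d = 62.8 mm

62.8


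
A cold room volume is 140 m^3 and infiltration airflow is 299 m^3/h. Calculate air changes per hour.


ACH = flow / volume
ACH = 299 / 140
ACH = 2.136

2.136


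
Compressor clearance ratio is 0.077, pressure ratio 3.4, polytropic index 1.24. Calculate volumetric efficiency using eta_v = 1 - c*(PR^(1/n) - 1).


PR^(1/n) = 3.4^(1/1.24) = 2.68294661
eta_v = 1 - 0.077 * (2.68294661 - 1)
eta_v = 0.8704

0.8704


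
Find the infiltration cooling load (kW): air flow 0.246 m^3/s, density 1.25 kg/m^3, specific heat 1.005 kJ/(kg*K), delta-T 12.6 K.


Q = V_dot * rho * cp * dT
Q = 0.246 * 1.25 * 1.005 * 12.6
Q = 3.894 kW

3.894
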